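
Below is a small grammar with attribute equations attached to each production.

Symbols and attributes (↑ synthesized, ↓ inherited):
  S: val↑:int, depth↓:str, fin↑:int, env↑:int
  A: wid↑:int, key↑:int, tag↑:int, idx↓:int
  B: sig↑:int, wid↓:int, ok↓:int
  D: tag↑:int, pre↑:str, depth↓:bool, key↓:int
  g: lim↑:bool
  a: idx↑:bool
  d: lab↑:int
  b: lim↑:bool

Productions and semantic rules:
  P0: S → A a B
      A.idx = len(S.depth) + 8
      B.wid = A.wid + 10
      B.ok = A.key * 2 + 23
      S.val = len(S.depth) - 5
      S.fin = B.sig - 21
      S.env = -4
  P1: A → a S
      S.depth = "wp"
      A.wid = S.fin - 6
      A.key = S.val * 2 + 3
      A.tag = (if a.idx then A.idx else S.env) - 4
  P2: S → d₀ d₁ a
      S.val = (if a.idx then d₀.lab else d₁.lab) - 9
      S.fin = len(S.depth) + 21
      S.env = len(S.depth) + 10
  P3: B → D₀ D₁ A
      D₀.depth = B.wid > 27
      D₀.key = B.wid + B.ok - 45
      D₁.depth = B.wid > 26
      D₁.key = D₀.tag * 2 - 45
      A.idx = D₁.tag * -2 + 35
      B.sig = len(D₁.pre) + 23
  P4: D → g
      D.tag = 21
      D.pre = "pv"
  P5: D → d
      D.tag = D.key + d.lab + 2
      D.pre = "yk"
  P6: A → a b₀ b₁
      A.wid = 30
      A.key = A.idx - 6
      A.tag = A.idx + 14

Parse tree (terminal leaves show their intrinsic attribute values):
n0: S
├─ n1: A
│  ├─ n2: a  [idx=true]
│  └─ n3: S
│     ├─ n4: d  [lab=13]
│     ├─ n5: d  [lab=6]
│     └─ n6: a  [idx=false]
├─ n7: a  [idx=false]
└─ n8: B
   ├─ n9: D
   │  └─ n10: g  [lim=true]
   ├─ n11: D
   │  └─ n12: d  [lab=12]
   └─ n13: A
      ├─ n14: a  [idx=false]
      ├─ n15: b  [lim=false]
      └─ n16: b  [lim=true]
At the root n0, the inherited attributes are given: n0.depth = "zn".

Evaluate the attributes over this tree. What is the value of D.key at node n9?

1. n0.depth = "zn"  [given at root]
2. n1.idx = 10  [len(S.depth) + 8]
3. n2.idx = true  [terminal]
4. n3.depth = "wp"  ["wp"]
5. n4.lab = 13  [terminal]
6. n5.lab = 6  [terminal]
7. n6.idx = false  [terminal]
8. n3.val = -3  [(if a.idx then d₀.lab else d₁.lab) - 9]
9. n3.fin = 23  [len(S.depth) + 21]
10. n3.env = 12  [len(S.depth) + 10]
11. n1.wid = 17  [S.fin - 6]
12. n1.key = -3  [S.val * 2 + 3]
13. n1.tag = 6  [(if a.idx then A.idx else S.env) - 4]
14. n7.idx = false  [terminal]
15. n8.wid = 27  [A.wid + 10]
16. n8.ok = 17  [A.key * 2 + 23]
17. n9.depth = false  [B.wid > 27]
18. n9.key = -1  [B.wid + B.ok - 45]
19. n10.lim = true  [terminal]
20. n9.tag = 21  [21]
21. n9.pre = "pv"  ["pv"]
22. n11.depth = true  [B.wid > 26]
23. n11.key = -3  [D₀.tag * 2 - 45]
24. n12.lab = 12  [terminal]
25. n11.tag = 11  [D.key + d.lab + 2]
26. n11.pre = "yk"  ["yk"]
27. n13.idx = 13  [D₁.tag * -2 + 35]
28. n14.idx = false  [terminal]
29. n15.lim = false  [terminal]
30. n16.lim = true  [terminal]
31. n13.wid = 30  [30]
32. n13.key = 7  [A.idx - 6]
33. n13.tag = 27  [A.idx + 14]
34. n8.sig = 25  [len(D₁.pre) + 23]
35. n0.val = -3  [len(S.depth) - 5]
36. n0.fin = 4  [B.sig - 21]
37. n0.env = -4  [-4]

-1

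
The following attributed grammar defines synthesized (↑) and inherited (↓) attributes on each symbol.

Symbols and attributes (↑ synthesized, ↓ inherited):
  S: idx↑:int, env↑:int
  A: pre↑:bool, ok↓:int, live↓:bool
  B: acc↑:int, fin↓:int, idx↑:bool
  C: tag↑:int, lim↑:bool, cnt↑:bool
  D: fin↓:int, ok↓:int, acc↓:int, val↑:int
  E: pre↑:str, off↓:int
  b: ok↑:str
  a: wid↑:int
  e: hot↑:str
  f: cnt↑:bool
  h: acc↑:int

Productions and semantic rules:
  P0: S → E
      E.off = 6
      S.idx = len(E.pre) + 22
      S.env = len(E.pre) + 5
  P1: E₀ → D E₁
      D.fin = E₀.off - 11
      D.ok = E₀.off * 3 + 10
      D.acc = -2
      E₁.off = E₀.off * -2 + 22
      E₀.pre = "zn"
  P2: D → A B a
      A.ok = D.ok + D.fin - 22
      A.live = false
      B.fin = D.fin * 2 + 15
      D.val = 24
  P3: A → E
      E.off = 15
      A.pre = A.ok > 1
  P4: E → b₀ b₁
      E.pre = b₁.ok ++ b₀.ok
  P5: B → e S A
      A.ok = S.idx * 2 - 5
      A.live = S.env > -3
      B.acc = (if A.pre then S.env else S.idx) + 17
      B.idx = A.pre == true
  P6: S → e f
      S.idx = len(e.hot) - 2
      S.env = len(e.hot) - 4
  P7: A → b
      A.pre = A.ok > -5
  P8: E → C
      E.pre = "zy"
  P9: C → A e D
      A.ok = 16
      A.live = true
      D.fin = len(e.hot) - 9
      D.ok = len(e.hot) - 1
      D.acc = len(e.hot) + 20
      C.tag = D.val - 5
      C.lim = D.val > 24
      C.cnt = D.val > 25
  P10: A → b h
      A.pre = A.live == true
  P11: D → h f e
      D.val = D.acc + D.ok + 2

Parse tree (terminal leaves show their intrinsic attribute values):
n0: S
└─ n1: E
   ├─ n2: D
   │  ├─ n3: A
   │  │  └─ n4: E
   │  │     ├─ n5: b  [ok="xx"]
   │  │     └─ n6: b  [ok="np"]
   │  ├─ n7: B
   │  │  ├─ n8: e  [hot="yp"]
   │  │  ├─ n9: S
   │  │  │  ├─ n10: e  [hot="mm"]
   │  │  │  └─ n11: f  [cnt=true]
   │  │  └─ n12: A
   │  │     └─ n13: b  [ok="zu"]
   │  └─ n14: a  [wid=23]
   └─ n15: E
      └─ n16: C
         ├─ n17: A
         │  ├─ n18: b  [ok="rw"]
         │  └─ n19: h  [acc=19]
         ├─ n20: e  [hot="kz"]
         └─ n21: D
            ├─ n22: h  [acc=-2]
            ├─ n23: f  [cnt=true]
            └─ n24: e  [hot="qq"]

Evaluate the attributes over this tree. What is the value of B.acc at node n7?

17

1. n1.off = 6  [6]
2. n2.fin = -5  [E₀.off - 11]
3. n2.ok = 28  [E₀.off * 3 + 10]
4. n2.acc = -2  [-2]
5. n3.ok = 1  [D.ok + D.fin - 22]
6. n3.live = false  [false]
7. n4.off = 15  [15]
8. n5.ok = "xx"  [terminal]
9. n6.ok = "np"  [terminal]
10. n4.pre = "npxx"  [b₁.ok ++ b₀.ok]
11. n3.pre = false  [A.ok > 1]
12. n7.fin = 5  [D.fin * 2 + 15]
13. n8.hot = "yp"  [terminal]
14. n10.hot = "mm"  [terminal]
15. n11.cnt = true  [terminal]
16. n9.idx = 0  [len(e.hot) - 2]
17. n9.env = -2  [len(e.hot) - 4]
18. n12.ok = -5  [S.idx * 2 - 5]
19. n12.live = true  [S.env > -3]
20. n13.ok = "zu"  [terminal]
21. n12.pre = false  [A.ok > -5]
22. n7.acc = 17  [(if A.pre then S.env else S.idx) + 17]
23. n7.idx = false  [A.pre == true]
24. n14.wid = 23  [terminal]
25. n2.val = 24  [24]
26. n15.off = 10  [E₀.off * -2 + 22]
27. n17.ok = 16  [16]
28. n17.live = true  [true]
29. n18.ok = "rw"  [terminal]
30. n19.acc = 19  [terminal]
31. n17.pre = true  [A.live == true]
32. n20.hot = "kz"  [terminal]
33. n21.fin = -7  [len(e.hot) - 9]
34. n21.ok = 1  [len(e.hot) - 1]
35. n21.acc = 22  [len(e.hot) + 20]
36. n22.acc = -2  [terminal]
37. n23.cnt = true  [terminal]
38. n24.hot = "qq"  [terminal]
39. n21.val = 25  [D.acc + D.ok + 2]
40. n16.tag = 20  [D.val - 5]
41. n16.lim = true  [D.val > 24]
42. n16.cnt = false  [D.val > 25]
43. n15.pre = "zy"  ["zy"]
44. n1.pre = "zn"  ["zn"]
45. n0.idx = 24  [len(E.pre) + 22]
46. n0.env = 7  [len(E.pre) + 5]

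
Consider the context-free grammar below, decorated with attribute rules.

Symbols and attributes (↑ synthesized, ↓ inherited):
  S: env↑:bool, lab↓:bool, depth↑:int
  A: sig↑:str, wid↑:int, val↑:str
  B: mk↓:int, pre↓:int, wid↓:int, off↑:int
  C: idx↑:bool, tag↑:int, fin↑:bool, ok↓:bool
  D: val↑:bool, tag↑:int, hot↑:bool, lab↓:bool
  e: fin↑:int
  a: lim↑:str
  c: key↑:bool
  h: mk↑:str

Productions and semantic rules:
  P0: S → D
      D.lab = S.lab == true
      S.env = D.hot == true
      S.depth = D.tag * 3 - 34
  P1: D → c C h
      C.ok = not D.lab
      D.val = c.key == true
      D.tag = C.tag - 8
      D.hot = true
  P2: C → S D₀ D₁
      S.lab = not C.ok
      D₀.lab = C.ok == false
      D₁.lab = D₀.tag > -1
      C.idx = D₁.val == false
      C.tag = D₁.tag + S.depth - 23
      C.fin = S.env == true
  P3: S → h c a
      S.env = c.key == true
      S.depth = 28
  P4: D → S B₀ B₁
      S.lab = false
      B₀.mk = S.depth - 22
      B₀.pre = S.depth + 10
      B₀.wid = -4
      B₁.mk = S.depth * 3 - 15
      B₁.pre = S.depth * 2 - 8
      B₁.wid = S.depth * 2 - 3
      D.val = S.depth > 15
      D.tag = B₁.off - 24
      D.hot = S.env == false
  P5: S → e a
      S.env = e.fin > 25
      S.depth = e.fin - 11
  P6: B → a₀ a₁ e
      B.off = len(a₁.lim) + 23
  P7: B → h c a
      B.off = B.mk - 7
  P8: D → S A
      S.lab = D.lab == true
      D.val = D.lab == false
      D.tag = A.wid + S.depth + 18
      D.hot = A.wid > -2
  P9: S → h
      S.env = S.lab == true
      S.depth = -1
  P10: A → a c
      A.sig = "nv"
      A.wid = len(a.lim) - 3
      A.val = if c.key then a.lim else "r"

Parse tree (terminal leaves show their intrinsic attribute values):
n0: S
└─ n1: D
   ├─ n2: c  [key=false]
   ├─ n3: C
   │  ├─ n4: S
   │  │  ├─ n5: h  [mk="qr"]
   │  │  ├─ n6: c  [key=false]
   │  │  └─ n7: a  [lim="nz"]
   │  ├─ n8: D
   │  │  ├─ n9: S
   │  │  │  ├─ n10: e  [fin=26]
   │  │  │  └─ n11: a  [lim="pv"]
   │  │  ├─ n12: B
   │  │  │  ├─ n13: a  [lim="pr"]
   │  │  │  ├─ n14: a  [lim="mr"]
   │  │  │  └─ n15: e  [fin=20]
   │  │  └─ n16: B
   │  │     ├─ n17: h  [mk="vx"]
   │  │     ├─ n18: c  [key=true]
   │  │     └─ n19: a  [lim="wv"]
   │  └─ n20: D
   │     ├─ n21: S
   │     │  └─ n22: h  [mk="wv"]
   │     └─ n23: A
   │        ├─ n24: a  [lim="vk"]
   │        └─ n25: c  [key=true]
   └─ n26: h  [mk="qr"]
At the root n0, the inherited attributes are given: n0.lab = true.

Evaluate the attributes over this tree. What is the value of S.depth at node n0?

5

1. n0.lab = true  [given at root]
2. n1.lab = true  [S.lab == true]
3. n2.key = false  [terminal]
4. n3.ok = false  [not D.lab]
5. n4.lab = true  [not C.ok]
6. n5.mk = "qr"  [terminal]
7. n6.key = false  [terminal]
8. n7.lim = "nz"  [terminal]
9. n4.env = false  [c.key == true]
10. n4.depth = 28  [28]
11. n8.lab = true  [C.ok == false]
12. n9.lab = false  [false]
13. n10.fin = 26  [terminal]
14. n11.lim = "pv"  [terminal]
15. n9.env = true  [e.fin > 25]
16. n9.depth = 15  [e.fin - 11]
17. n12.mk = -7  [S.depth - 22]
18. n12.pre = 25  [S.depth + 10]
19. n12.wid = -4  [-4]
20. n13.lim = "pr"  [terminal]
21. n14.lim = "mr"  [terminal]
22. n15.fin = 20  [terminal]
23. n12.off = 25  [len(a₁.lim) + 23]
24. n16.mk = 30  [S.depth * 3 - 15]
25. n16.pre = 22  [S.depth * 2 - 8]
26. n16.wid = 27  [S.depth * 2 - 3]
27. n17.mk = "vx"  [terminal]
28. n18.key = true  [terminal]
29. n19.lim = "wv"  [terminal]
30. n16.off = 23  [B.mk - 7]
31. n8.val = false  [S.depth > 15]
32. n8.tag = -1  [B₁.off - 24]
33. n8.hot = false  [S.env == false]
34. n20.lab = false  [D₀.tag > -1]
35. n21.lab = false  [D.lab == true]
36. n22.mk = "wv"  [terminal]
37. n21.env = false  [S.lab == true]
38. n21.depth = -1  [-1]
39. n24.lim = "vk"  [terminal]
40. n25.key = true  [terminal]
41. n23.sig = "nv"  ["nv"]
42. n23.wid = -1  [len(a.lim) - 3]
43. n23.val = "vk"  [if c.key then a.lim else "r"]
44. n20.val = true  [D.lab == false]
45. n20.tag = 16  [A.wid + S.depth + 18]
46. n20.hot = true  [A.wid > -2]
47. n3.idx = false  [D₁.val == false]
48. n3.tag = 21  [D₁.tag + S.depth - 23]
49. n3.fin = false  [S.env == true]
50. n26.mk = "qr"  [terminal]
51. n1.val = false  [c.key == true]
52. n1.tag = 13  [C.tag - 8]
53. n1.hot = true  [true]
54. n0.env = true  [D.hot == true]
55. n0.depth = 5  [D.tag * 3 - 34]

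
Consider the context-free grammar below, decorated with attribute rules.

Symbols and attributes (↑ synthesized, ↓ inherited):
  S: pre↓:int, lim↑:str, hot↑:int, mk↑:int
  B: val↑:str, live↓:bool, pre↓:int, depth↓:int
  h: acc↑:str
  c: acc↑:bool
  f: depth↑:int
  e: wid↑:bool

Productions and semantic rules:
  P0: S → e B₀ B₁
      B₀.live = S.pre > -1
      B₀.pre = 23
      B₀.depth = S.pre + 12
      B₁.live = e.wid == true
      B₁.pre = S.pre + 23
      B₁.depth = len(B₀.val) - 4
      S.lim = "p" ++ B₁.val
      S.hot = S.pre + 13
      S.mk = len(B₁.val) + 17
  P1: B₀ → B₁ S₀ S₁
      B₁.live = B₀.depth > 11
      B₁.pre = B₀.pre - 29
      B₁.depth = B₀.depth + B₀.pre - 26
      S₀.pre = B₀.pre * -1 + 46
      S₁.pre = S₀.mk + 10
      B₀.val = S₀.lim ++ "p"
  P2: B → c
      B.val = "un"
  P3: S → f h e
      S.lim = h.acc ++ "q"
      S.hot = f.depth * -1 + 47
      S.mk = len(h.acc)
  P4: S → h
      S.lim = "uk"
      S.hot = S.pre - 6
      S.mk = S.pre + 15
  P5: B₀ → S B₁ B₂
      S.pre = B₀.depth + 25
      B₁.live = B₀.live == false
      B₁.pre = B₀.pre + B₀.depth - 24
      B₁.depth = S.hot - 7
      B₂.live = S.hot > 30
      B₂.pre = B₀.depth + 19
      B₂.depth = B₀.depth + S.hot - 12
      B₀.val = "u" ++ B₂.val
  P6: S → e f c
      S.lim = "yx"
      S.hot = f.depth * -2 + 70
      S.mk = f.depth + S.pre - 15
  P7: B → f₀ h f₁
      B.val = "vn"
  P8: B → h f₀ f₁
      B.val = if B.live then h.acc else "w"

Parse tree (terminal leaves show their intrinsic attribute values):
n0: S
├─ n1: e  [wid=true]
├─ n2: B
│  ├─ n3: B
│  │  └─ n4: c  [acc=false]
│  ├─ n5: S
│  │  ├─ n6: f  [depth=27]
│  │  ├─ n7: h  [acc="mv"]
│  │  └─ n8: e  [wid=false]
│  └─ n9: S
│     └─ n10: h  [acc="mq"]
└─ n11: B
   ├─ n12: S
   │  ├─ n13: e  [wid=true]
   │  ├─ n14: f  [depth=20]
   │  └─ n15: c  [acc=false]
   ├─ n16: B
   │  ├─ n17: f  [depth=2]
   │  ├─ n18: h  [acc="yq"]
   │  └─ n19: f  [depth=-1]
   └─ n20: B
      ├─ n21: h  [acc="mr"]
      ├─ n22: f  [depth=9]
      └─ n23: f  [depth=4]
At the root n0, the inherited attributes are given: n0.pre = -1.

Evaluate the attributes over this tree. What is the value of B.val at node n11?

1. n0.pre = -1  [given at root]
2. n1.wid = true  [terminal]
3. n2.live = false  [S.pre > -1]
4. n2.pre = 23  [23]
5. n2.depth = 11  [S.pre + 12]
6. n3.live = false  [B₀.depth > 11]
7. n3.pre = -6  [B₀.pre - 29]
8. n3.depth = 8  [B₀.depth + B₀.pre - 26]
9. n4.acc = false  [terminal]
10. n3.val = "un"  ["un"]
11. n5.pre = 23  [B₀.pre * -1 + 46]
12. n6.depth = 27  [terminal]
13. n7.acc = "mv"  [terminal]
14. n8.wid = false  [terminal]
15. n5.lim = "mvq"  [h.acc ++ "q"]
16. n5.hot = 20  [f.depth * -1 + 47]
17. n5.mk = 2  [len(h.acc)]
18. n9.pre = 12  [S₀.mk + 10]
19. n10.acc = "mq"  [terminal]
20. n9.lim = "uk"  ["uk"]
21. n9.hot = 6  [S.pre - 6]
22. n9.mk = 27  [S.pre + 15]
23. n2.val = "mvqp"  [S₀.lim ++ "p"]
24. n11.live = true  [e.wid == true]
25. n11.pre = 22  [S.pre + 23]
26. n11.depth = 0  [len(B₀.val) - 4]
27. n12.pre = 25  [B₀.depth + 25]
28. n13.wid = true  [terminal]
29. n14.depth = 20  [terminal]
30. n15.acc = false  [terminal]
31. n12.lim = "yx"  ["yx"]
32. n12.hot = 30  [f.depth * -2 + 70]
33. n12.mk = 30  [f.depth + S.pre - 15]
34. n16.live = false  [B₀.live == false]
35. n16.pre = -2  [B₀.pre + B₀.depth - 24]
36. n16.depth = 23  [S.hot - 7]
37. n17.depth = 2  [terminal]
38. n18.acc = "yq"  [terminal]
39. n19.depth = -1  [terminal]
40. n16.val = "vn"  ["vn"]
41. n20.live = false  [S.hot > 30]
42. n20.pre = 19  [B₀.depth + 19]
43. n20.depth = 18  [B₀.depth + S.hot - 12]
44. n21.acc = "mr"  [terminal]
45. n22.depth = 9  [terminal]
46. n23.depth = 4  [terminal]
47. n20.val = "w"  [if B.live then h.acc else "w"]
48. n11.val = "uw"  ["u" ++ B₂.val]
49. n0.lim = "puw"  ["p" ++ B₁.val]
50. n0.hot = 12  [S.pre + 13]
51. n0.mk = 19  [len(B₁.val) + 17]

"uw"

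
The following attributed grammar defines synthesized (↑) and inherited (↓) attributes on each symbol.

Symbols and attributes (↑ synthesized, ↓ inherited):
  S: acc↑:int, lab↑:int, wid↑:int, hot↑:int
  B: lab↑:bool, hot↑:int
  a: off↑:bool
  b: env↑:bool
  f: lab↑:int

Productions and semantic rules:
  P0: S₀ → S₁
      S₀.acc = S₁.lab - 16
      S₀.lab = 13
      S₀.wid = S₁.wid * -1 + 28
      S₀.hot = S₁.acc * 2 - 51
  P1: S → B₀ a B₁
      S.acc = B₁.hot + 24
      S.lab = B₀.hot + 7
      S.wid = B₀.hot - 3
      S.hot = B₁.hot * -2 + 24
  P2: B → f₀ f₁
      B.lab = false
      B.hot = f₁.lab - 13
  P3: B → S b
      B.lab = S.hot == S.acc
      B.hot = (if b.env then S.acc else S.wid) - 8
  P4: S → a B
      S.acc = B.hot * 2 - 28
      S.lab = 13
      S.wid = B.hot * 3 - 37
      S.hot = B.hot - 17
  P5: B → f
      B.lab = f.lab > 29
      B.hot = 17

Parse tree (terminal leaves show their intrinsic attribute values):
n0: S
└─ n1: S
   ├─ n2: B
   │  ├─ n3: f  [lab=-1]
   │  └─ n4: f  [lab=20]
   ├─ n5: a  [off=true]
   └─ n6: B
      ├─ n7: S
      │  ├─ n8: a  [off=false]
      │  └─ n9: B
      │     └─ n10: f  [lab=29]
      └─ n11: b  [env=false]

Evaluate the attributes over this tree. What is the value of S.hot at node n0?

9

1. n3.lab = -1  [terminal]
2. n4.lab = 20  [terminal]
3. n2.lab = false  [false]
4. n2.hot = 7  [f₁.lab - 13]
5. n5.off = true  [terminal]
6. n8.off = false  [terminal]
7. n10.lab = 29  [terminal]
8. n9.lab = false  [f.lab > 29]
9. n9.hot = 17  [17]
10. n7.acc = 6  [B.hot * 2 - 28]
11. n7.lab = 13  [13]
12. n7.wid = 14  [B.hot * 3 - 37]
13. n7.hot = 0  [B.hot - 17]
14. n11.env = false  [terminal]
15. n6.lab = false  [S.hot == S.acc]
16. n6.hot = 6  [(if b.env then S.acc else S.wid) - 8]
17. n1.acc = 30  [B₁.hot + 24]
18. n1.lab = 14  [B₀.hot + 7]
19. n1.wid = 4  [B₀.hot - 3]
20. n1.hot = 12  [B₁.hot * -2 + 24]
21. n0.acc = -2  [S₁.lab - 16]
22. n0.lab = 13  [13]
23. n0.wid = 24  [S₁.wid * -1 + 28]
24. n0.hot = 9  [S₁.acc * 2 - 51]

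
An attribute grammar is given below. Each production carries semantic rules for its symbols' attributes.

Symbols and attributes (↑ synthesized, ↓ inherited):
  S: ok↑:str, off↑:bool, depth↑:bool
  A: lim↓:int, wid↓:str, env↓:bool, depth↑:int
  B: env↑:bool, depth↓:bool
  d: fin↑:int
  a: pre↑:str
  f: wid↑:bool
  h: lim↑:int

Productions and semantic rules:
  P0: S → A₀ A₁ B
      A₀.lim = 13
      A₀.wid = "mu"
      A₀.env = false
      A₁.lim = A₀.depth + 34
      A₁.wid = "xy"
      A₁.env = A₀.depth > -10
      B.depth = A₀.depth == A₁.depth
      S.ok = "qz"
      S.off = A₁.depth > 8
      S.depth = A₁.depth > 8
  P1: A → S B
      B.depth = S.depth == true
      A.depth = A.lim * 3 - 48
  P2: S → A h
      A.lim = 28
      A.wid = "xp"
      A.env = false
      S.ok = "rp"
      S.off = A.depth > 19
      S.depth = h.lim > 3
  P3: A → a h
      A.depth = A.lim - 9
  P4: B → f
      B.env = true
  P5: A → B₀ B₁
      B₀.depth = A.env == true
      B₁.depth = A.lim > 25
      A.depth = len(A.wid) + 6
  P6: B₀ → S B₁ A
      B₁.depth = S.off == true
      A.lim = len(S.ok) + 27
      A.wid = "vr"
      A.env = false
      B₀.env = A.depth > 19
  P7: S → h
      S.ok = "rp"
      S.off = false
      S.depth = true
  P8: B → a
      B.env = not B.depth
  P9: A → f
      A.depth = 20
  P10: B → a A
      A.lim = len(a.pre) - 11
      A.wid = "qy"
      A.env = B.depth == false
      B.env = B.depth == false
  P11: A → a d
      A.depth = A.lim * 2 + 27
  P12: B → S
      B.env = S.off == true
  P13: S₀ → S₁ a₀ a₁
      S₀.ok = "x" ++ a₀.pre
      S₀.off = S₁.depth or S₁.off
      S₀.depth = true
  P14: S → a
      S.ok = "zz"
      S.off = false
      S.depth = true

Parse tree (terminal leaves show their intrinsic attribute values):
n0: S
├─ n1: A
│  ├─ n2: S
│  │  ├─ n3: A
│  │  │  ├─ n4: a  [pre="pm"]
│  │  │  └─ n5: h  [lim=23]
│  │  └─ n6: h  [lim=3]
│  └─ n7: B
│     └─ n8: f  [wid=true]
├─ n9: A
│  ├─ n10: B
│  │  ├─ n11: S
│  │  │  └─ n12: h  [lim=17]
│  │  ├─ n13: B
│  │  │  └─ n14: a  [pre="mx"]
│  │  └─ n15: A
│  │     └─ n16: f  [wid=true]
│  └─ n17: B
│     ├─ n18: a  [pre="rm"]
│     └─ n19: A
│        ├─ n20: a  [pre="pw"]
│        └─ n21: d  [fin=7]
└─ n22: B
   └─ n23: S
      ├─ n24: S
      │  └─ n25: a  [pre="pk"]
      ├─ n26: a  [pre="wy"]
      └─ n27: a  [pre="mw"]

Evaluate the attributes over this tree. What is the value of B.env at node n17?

true

1. n1.lim = 13  [13]
2. n1.wid = "mu"  ["mu"]
3. n1.env = false  [false]
4. n3.lim = 28  [28]
5. n3.wid = "xp"  ["xp"]
6. n3.env = false  [false]
7. n4.pre = "pm"  [terminal]
8. n5.lim = 23  [terminal]
9. n3.depth = 19  [A.lim - 9]
10. n6.lim = 3  [terminal]
11. n2.ok = "rp"  ["rp"]
12. n2.off = false  [A.depth > 19]
13. n2.depth = false  [h.lim > 3]
14. n7.depth = false  [S.depth == true]
15. n8.wid = true  [terminal]
16. n7.env = true  [true]
17. n1.depth = -9  [A.lim * 3 - 48]
18. n9.lim = 25  [A₀.depth + 34]
19. n9.wid = "xy"  ["xy"]
20. n9.env = true  [A₀.depth > -10]
21. n10.depth = true  [A.env == true]
22. n12.lim = 17  [terminal]
23. n11.ok = "rp"  ["rp"]
24. n11.off = false  [false]
25. n11.depth = true  [true]
26. n13.depth = false  [S.off == true]
27. n14.pre = "mx"  [terminal]
28. n13.env = true  [not B.depth]
29. n15.lim = 29  [len(S.ok) + 27]
30. n15.wid = "vr"  ["vr"]
31. n15.env = false  [false]
32. n16.wid = true  [terminal]
33. n15.depth = 20  [20]
34. n10.env = true  [A.depth > 19]
35. n17.depth = false  [A.lim > 25]
36. n18.pre = "rm"  [terminal]
37. n19.lim = -9  [len(a.pre) - 11]
38. n19.wid = "qy"  ["qy"]
39. n19.env = true  [B.depth == false]
40. n20.pre = "pw"  [terminal]
41. n21.fin = 7  [terminal]
42. n19.depth = 9  [A.lim * 2 + 27]
43. n17.env = true  [B.depth == false]
44. n9.depth = 8  [len(A.wid) + 6]
45. n22.depth = false  [A₀.depth == A₁.depth]
46. n25.pre = "pk"  [terminal]
47. n24.ok = "zz"  ["zz"]
48. n24.off = false  [false]
49. n24.depth = true  [true]
50. n26.pre = "wy"  [terminal]
51. n27.pre = "mw"  [terminal]
52. n23.ok = "xwy"  ["x" ++ a₀.pre]
53. n23.off = true  [S₁.depth or S₁.off]
54. n23.depth = true  [true]
55. n22.env = true  [S.off == true]
56. n0.ok = "qz"  ["qz"]
57. n0.off = false  [A₁.depth > 8]
58. n0.depth = false  [A₁.depth > 8]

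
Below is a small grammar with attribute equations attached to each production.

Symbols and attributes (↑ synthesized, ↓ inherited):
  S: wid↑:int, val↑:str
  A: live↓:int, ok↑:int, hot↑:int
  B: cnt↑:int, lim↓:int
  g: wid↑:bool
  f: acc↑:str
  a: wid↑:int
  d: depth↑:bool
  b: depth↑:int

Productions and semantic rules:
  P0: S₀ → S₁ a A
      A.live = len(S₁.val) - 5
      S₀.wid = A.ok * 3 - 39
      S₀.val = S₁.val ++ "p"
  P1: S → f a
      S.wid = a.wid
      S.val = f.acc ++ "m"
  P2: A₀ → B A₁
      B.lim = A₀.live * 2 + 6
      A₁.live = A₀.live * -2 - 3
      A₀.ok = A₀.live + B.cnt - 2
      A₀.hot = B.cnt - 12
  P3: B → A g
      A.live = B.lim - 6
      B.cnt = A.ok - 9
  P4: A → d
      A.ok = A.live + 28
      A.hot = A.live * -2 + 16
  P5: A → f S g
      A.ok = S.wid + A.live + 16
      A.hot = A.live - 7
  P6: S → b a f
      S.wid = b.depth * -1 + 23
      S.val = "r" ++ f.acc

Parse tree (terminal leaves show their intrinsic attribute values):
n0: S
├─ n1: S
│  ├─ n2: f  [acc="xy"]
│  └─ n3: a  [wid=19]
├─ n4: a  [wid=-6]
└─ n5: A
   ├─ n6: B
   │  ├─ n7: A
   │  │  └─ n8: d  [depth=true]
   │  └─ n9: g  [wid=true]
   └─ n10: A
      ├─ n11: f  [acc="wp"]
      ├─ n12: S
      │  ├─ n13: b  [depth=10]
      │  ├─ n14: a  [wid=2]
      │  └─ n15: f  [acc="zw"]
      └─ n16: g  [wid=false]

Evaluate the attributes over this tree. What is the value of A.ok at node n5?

1. n2.acc = "xy"  [terminal]
2. n3.wid = 19  [terminal]
3. n1.wid = 19  [a.wid]
4. n1.val = "xym"  [f.acc ++ "m"]
5. n4.wid = -6  [terminal]
6. n5.live = -2  [len(S₁.val) - 5]
7. n6.lim = 2  [A₀.live * 2 + 6]
8. n7.live = -4  [B.lim - 6]
9. n8.depth = true  [terminal]
10. n7.ok = 24  [A.live + 28]
11. n7.hot = 24  [A.live * -2 + 16]
12. n9.wid = true  [terminal]
13. n6.cnt = 15  [A.ok - 9]
14. n10.live = 1  [A₀.live * -2 - 3]
15. n11.acc = "wp"  [terminal]
16. n13.depth = 10  [terminal]
17. n14.wid = 2  [terminal]
18. n15.acc = "zw"  [terminal]
19. n12.wid = 13  [b.depth * -1 + 23]
20. n12.val = "rzw"  ["r" ++ f.acc]
21. n16.wid = false  [terminal]
22. n10.ok = 30  [S.wid + A.live + 16]
23. n10.hot = -6  [A.live - 7]
24. n5.ok = 11  [A₀.live + B.cnt - 2]
25. n5.hot = 3  [B.cnt - 12]
26. n0.wid = -6  [A.ok * 3 - 39]
27. n0.val = "xymp"  [S₁.val ++ "p"]

11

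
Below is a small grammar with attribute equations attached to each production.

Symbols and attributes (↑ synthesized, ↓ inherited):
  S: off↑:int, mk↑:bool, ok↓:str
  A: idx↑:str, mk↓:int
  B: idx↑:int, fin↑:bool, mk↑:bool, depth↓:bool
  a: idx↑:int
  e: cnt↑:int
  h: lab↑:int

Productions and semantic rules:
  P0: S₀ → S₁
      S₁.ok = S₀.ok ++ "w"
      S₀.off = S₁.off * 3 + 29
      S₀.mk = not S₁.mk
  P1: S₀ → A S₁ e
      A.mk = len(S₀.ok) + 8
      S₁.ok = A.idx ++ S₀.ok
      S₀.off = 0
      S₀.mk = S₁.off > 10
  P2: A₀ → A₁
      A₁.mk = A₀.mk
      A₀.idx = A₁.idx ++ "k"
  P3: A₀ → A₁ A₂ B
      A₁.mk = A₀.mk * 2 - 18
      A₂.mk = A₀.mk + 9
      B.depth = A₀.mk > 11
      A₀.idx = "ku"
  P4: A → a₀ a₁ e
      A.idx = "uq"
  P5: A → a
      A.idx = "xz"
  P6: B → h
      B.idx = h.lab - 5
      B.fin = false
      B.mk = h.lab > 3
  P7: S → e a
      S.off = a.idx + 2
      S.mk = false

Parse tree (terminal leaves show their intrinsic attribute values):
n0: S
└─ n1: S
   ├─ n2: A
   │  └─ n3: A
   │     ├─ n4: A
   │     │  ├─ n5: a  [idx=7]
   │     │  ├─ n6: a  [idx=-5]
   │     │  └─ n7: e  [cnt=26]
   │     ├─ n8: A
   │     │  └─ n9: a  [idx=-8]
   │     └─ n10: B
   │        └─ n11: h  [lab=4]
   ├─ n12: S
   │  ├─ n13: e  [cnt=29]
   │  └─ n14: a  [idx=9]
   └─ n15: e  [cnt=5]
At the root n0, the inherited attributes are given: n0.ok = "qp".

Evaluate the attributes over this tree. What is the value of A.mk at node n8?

20

1. n0.ok = "qp"  [given at root]
2. n1.ok = "qpw"  [S₀.ok ++ "w"]
3. n2.mk = 11  [len(S₀.ok) + 8]
4. n3.mk = 11  [A₀.mk]
5. n4.mk = 4  [A₀.mk * 2 - 18]
6. n5.idx = 7  [terminal]
7. n6.idx = -5  [terminal]
8. n7.cnt = 26  [terminal]
9. n4.idx = "uq"  ["uq"]
10. n8.mk = 20  [A₀.mk + 9]
11. n9.idx = -8  [terminal]
12. n8.idx = "xz"  ["xz"]
13. n10.depth = false  [A₀.mk > 11]
14. n11.lab = 4  [terminal]
15. n10.idx = -1  [h.lab - 5]
16. n10.fin = false  [false]
17. n10.mk = true  [h.lab > 3]
18. n3.idx = "ku"  ["ku"]
19. n2.idx = "kuk"  [A₁.idx ++ "k"]
20. n12.ok = "kukqpw"  [A.idx ++ S₀.ok]
21. n13.cnt = 29  [terminal]
22. n14.idx = 9  [terminal]
23. n12.off = 11  [a.idx + 2]
24. n12.mk = false  [false]
25. n15.cnt = 5  [terminal]
26. n1.off = 0  [0]
27. n1.mk = true  [S₁.off > 10]
28. n0.off = 29  [S₁.off * 3 + 29]
29. n0.mk = false  [not S₁.mk]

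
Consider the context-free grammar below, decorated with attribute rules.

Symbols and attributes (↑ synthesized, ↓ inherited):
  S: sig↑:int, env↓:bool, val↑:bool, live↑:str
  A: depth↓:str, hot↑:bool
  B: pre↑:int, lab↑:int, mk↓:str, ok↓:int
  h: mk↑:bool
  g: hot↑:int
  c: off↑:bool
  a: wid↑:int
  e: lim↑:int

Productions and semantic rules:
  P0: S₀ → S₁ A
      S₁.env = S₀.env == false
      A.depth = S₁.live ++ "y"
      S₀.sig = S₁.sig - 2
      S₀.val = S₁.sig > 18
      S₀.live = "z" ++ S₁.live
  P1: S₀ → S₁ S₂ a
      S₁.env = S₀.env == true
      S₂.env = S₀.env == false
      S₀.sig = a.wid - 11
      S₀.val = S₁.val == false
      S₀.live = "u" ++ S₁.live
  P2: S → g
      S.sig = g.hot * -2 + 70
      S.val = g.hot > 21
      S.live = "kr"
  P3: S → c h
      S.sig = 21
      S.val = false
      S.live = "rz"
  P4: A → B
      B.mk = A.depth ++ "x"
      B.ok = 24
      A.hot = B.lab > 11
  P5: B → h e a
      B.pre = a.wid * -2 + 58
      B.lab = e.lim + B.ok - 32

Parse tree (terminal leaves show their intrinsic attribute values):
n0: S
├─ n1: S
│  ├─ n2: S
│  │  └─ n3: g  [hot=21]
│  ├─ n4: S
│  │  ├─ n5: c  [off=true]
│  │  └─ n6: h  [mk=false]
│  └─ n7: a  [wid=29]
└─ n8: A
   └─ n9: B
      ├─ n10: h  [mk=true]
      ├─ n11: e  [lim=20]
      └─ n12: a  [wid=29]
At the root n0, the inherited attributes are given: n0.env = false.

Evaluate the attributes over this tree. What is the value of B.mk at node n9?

1. n0.env = false  [given at root]
2. n1.env = true  [S₀.env == false]
3. n2.env = true  [S₀.env == true]
4. n3.hot = 21  [terminal]
5. n2.sig = 28  [g.hot * -2 + 70]
6. n2.val = false  [g.hot > 21]
7. n2.live = "kr"  ["kr"]
8. n4.env = false  [S₀.env == false]
9. n5.off = true  [terminal]
10. n6.mk = false  [terminal]
11. n4.sig = 21  [21]
12. n4.val = false  [false]
13. n4.live = "rz"  ["rz"]
14. n7.wid = 29  [terminal]
15. n1.sig = 18  [a.wid - 11]
16. n1.val = true  [S₁.val == false]
17. n1.live = "ukr"  ["u" ++ S₁.live]
18. n8.depth = "ukry"  [S₁.live ++ "y"]
19. n9.mk = "ukryx"  [A.depth ++ "x"]
20. n9.ok = 24  [24]
21. n10.mk = true  [terminal]
22. n11.lim = 20  [terminal]
23. n12.wid = 29  [terminal]
24. n9.pre = 0  [a.wid * -2 + 58]
25. n9.lab = 12  [e.lim + B.ok - 32]
26. n8.hot = true  [B.lab > 11]
27. n0.sig = 16  [S₁.sig - 2]
28. n0.val = false  [S₁.sig > 18]
29. n0.live = "zukr"  ["z" ++ S₁.live]

"ukryx"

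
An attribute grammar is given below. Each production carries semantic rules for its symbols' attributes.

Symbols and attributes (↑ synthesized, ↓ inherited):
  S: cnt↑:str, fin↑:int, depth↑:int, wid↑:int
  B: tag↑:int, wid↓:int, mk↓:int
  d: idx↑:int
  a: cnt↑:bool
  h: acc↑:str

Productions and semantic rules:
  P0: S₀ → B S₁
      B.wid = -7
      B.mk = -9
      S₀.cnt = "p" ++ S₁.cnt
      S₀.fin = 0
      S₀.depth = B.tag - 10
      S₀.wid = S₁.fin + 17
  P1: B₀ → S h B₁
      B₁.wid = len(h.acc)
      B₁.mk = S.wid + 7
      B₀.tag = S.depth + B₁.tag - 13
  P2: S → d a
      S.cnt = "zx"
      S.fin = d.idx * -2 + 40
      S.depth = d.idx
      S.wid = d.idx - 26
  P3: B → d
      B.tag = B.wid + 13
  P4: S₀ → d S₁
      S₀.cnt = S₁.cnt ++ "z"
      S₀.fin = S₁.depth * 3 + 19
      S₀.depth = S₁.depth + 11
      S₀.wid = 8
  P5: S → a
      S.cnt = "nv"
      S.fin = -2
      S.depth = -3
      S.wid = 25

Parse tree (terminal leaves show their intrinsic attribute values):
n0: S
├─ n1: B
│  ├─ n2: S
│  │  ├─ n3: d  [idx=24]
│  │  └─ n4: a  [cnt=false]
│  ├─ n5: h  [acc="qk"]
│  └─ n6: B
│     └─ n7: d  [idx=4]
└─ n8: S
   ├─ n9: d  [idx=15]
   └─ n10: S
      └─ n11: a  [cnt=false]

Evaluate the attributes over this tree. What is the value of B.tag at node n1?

1. n1.wid = -7  [-7]
2. n1.mk = -9  [-9]
3. n3.idx = 24  [terminal]
4. n4.cnt = false  [terminal]
5. n2.cnt = "zx"  ["zx"]
6. n2.fin = -8  [d.idx * -2 + 40]
7. n2.depth = 24  [d.idx]
8. n2.wid = -2  [d.idx - 26]
9. n5.acc = "qk"  [terminal]
10. n6.wid = 2  [len(h.acc)]
11. n6.mk = 5  [S.wid + 7]
12. n7.idx = 4  [terminal]
13. n6.tag = 15  [B.wid + 13]
14. n1.tag = 26  [S.depth + B₁.tag - 13]
15. n9.idx = 15  [terminal]
16. n11.cnt = false  [terminal]
17. n10.cnt = "nv"  ["nv"]
18. n10.fin = -2  [-2]
19. n10.depth = -3  [-3]
20. n10.wid = 25  [25]
21. n8.cnt = "nvz"  [S₁.cnt ++ "z"]
22. n8.fin = 10  [S₁.depth * 3 + 19]
23. n8.depth = 8  [S₁.depth + 11]
24. n8.wid = 8  [8]
25. n0.cnt = "pnvz"  ["p" ++ S₁.cnt]
26. n0.fin = 0  [0]
27. n0.depth = 16  [B.tag - 10]
28. n0.wid = 27  [S₁.fin + 17]

26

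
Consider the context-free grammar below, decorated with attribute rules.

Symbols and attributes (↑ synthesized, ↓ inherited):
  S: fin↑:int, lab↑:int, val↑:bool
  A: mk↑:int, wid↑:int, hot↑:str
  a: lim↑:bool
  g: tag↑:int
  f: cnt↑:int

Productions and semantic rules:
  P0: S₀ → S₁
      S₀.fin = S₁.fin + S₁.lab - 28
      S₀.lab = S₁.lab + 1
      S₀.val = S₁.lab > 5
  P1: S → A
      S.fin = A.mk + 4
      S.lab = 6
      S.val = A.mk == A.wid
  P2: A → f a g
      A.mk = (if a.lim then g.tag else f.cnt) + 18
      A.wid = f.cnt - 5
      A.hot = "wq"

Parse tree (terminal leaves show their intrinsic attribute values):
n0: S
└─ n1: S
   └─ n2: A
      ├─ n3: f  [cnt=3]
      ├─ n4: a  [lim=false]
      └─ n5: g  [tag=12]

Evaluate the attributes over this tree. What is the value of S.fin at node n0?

3

1. n3.cnt = 3  [terminal]
2. n4.lim = false  [terminal]
3. n5.tag = 12  [terminal]
4. n2.mk = 21  [(if a.lim then g.tag else f.cnt) + 18]
5. n2.wid = -2  [f.cnt - 5]
6. n2.hot = "wq"  ["wq"]
7. n1.fin = 25  [A.mk + 4]
8. n1.lab = 6  [6]
9. n1.val = false  [A.mk == A.wid]
10. n0.fin = 3  [S₁.fin + S₁.lab - 28]
11. n0.lab = 7  [S₁.lab + 1]
12. n0.val = true  [S₁.lab > 5]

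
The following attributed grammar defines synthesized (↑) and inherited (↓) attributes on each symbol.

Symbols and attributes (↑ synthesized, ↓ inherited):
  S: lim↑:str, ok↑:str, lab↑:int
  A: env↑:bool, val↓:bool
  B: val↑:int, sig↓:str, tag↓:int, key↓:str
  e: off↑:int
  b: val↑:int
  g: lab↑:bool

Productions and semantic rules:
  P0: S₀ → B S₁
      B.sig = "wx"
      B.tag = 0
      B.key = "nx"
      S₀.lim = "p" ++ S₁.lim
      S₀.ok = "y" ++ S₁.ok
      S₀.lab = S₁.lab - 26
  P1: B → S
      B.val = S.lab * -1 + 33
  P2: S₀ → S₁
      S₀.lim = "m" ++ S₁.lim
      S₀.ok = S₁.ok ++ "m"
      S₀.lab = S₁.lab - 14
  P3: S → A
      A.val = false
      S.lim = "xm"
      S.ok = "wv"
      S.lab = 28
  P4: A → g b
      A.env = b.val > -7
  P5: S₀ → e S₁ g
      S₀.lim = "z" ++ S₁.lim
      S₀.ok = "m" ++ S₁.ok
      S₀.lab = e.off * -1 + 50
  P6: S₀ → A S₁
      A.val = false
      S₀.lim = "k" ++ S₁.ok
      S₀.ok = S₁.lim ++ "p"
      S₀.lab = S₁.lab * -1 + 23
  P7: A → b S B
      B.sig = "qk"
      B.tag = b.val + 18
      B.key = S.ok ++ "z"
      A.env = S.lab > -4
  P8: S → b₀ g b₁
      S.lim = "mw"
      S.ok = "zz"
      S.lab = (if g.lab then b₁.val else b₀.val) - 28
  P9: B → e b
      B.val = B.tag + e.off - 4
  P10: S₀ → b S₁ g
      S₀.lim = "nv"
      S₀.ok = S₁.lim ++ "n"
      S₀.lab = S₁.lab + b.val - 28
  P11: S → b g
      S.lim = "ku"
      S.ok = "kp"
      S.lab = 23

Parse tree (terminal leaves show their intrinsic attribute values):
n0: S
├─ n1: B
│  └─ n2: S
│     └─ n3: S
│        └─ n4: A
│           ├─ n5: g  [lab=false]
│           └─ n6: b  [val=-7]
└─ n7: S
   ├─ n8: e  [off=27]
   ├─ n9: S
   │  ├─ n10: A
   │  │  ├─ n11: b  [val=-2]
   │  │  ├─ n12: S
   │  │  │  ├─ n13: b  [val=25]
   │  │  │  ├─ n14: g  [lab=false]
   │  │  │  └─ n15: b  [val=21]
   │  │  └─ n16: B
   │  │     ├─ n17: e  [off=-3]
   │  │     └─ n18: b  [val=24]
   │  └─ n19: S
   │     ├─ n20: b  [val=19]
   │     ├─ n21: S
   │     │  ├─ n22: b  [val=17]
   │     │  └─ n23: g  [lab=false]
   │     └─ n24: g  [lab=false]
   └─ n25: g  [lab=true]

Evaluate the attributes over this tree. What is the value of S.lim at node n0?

"pzkkun"

1. n1.sig = "wx"  ["wx"]
2. n1.tag = 0  [0]
3. n1.key = "nx"  ["nx"]
4. n4.val = false  [false]
5. n5.lab = false  [terminal]
6. n6.val = -7  [terminal]
7. n4.env = false  [b.val > -7]
8. n3.lim = "xm"  ["xm"]
9. n3.ok = "wv"  ["wv"]
10. n3.lab = 28  [28]
11. n2.lim = "mxm"  ["m" ++ S₁.lim]
12. n2.ok = "wvm"  [S₁.ok ++ "m"]
13. n2.lab = 14  [S₁.lab - 14]
14. n1.val = 19  [S.lab * -1 + 33]
15. n8.off = 27  [terminal]
16. n10.val = false  [false]
17. n11.val = -2  [terminal]
18. n13.val = 25  [terminal]
19. n14.lab = false  [terminal]
20. n15.val = 21  [terminal]
21. n12.lim = "mw"  ["mw"]
22. n12.ok = "zz"  ["zz"]
23. n12.lab = -3  [(if g.lab then b₁.val else b₀.val) - 28]
24. n16.sig = "qk"  ["qk"]
25. n16.tag = 16  [b.val + 18]
26. n16.key = "zzz"  [S.ok ++ "z"]
27. n17.off = -3  [terminal]
28. n18.val = 24  [terminal]
29. n16.val = 9  [B.tag + e.off - 4]
30. n10.env = true  [S.lab > -4]
31. n20.val = 19  [terminal]
32. n22.val = 17  [terminal]
33. n23.lab = false  [terminal]
34. n21.lim = "ku"  ["ku"]
35. n21.ok = "kp"  ["kp"]
36. n21.lab = 23  [23]
37. n24.lab = false  [terminal]
38. n19.lim = "nv"  ["nv"]
39. n19.ok = "kun"  [S₁.lim ++ "n"]
40. n19.lab = 14  [S₁.lab + b.val - 28]
41. n9.lim = "kkun"  ["k" ++ S₁.ok]
42. n9.ok = "nvp"  [S₁.lim ++ "p"]
43. n9.lab = 9  [S₁.lab * -1 + 23]
44. n25.lab = true  [terminal]
45. n7.lim = "zkkun"  ["z" ++ S₁.lim]
46. n7.ok = "mnvp"  ["m" ++ S₁.ok]
47. n7.lab = 23  [e.off * -1 + 50]
48. n0.lim = "pzkkun"  ["p" ++ S₁.lim]
49. n0.ok = "ymnvp"  ["y" ++ S₁.ok]
50. n0.lab = -3  [S₁.lab - 26]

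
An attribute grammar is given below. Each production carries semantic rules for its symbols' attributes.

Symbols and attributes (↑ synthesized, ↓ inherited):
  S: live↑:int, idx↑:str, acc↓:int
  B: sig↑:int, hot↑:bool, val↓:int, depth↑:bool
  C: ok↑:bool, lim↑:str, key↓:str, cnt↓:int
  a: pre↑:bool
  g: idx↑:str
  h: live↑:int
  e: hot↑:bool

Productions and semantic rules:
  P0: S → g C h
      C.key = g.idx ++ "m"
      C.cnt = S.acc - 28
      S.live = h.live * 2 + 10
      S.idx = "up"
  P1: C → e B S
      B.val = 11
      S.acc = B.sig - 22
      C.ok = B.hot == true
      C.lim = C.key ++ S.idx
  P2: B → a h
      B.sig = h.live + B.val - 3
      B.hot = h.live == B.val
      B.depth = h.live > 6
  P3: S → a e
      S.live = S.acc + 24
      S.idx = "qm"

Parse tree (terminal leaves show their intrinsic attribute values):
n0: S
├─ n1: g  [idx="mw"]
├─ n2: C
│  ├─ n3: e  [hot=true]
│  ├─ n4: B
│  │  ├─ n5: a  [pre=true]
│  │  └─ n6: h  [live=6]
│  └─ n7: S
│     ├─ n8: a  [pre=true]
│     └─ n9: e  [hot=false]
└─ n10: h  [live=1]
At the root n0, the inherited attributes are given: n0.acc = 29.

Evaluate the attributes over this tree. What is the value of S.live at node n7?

16

1. n0.acc = 29  [given at root]
2. n1.idx = "mw"  [terminal]
3. n2.key = "mwm"  [g.idx ++ "m"]
4. n2.cnt = 1  [S.acc - 28]
5. n3.hot = true  [terminal]
6. n4.val = 11  [11]
7. n5.pre = true  [terminal]
8. n6.live = 6  [terminal]
9. n4.sig = 14  [h.live + B.val - 3]
10. n4.hot = false  [h.live == B.val]
11. n4.depth = false  [h.live > 6]
12. n7.acc = -8  [B.sig - 22]
13. n8.pre = true  [terminal]
14. n9.hot = false  [terminal]
15. n7.live = 16  [S.acc + 24]
16. n7.idx = "qm"  ["qm"]
17. n2.ok = false  [B.hot == true]
18. n2.lim = "mwmqm"  [C.key ++ S.idx]
19. n10.live = 1  [terminal]
20. n0.live = 12  [h.live * 2 + 10]
21. n0.idx = "up"  ["up"]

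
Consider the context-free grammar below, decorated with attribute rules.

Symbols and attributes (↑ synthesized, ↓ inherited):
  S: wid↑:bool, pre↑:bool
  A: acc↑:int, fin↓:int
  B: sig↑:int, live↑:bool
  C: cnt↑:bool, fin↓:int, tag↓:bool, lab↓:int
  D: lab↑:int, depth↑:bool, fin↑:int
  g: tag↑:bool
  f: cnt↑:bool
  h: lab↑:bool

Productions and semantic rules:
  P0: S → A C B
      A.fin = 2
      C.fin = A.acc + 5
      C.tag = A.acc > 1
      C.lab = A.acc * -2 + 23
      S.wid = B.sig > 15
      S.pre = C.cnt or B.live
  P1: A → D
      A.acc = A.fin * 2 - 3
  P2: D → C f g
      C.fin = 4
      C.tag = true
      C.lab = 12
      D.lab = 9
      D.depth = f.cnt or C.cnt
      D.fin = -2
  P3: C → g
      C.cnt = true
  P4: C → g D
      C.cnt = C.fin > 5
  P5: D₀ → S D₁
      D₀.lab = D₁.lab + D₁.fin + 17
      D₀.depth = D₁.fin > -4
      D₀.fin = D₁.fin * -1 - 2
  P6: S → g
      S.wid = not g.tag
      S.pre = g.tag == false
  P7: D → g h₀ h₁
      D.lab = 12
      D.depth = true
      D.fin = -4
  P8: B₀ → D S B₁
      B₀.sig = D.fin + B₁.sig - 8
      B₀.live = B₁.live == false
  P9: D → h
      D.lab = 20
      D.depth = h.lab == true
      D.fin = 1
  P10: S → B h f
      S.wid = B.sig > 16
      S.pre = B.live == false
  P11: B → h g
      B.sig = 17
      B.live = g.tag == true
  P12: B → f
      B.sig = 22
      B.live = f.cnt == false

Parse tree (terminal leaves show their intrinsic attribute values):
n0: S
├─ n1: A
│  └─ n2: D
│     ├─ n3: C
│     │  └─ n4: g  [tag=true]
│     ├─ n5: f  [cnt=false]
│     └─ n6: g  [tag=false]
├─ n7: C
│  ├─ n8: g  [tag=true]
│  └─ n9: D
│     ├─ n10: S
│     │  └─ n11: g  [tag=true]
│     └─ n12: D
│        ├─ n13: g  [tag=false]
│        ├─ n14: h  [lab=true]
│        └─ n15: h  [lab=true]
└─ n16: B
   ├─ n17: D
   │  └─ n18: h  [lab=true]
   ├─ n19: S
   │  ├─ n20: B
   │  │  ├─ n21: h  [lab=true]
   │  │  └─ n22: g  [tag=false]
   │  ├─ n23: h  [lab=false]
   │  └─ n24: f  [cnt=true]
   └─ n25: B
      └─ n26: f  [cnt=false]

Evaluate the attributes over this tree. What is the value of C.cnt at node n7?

1. n1.fin = 2  [2]
2. n3.fin = 4  [4]
3. n3.tag = true  [true]
4. n3.lab = 12  [12]
5. n4.tag = true  [terminal]
6. n3.cnt = true  [true]
7. n5.cnt = false  [terminal]
8. n6.tag = false  [terminal]
9. n2.lab = 9  [9]
10. n2.depth = true  [f.cnt or C.cnt]
11. n2.fin = -2  [-2]
12. n1.acc = 1  [A.fin * 2 - 3]
13. n7.fin = 6  [A.acc + 5]
14. n7.tag = false  [A.acc > 1]
15. n7.lab = 21  [A.acc * -2 + 23]
16. n8.tag = true  [terminal]
17. n11.tag = true  [terminal]
18. n10.wid = false  [not g.tag]
19. n10.pre = false  [g.tag == false]
20. n13.tag = false  [terminal]
21. n14.lab = true  [terminal]
22. n15.lab = true  [terminal]
23. n12.lab = 12  [12]
24. n12.depth = true  [true]
25. n12.fin = -4  [-4]
26. n9.lab = 25  [D₁.lab + D₁.fin + 17]
27. n9.depth = false  [D₁.fin > -4]
28. n9.fin = 2  [D₁.fin * -1 - 2]
29. n7.cnt = true  [C.fin > 5]
30. n18.lab = true  [terminal]
31. n17.lab = 20  [20]
32. n17.depth = true  [h.lab == true]
33. n17.fin = 1  [1]
34. n21.lab = true  [terminal]
35. n22.tag = false  [terminal]
36. n20.sig = 17  [17]
37. n20.live = false  [g.tag == true]
38. n23.lab = false  [terminal]
39. n24.cnt = true  [terminal]
40. n19.wid = true  [B.sig > 16]
41. n19.pre = true  [B.live == false]
42. n26.cnt = false  [terminal]
43. n25.sig = 22  [22]
44. n25.live = true  [f.cnt == false]
45. n16.sig = 15  [D.fin + B₁.sig - 8]
46. n16.live = false  [B₁.live == false]
47. n0.wid = false  [B.sig > 15]
48. n0.pre = true  [C.cnt or B.live]

true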